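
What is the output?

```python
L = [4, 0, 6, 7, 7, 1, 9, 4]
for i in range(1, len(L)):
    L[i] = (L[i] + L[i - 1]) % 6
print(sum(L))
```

i=1: L[1] = (0+4)%6 = 4 → [4, 4, 6, 7, 7, 1, 9, 4]
i=2: L[2] = (6+4)%6 = 4 → [4, 4, 4, 7, 7, 1, 9, 4]
i=3: L[3] = (7+4)%6 = 5 → [4, 4, 4, 5, 7, 1, 9, 4]
i=4: L[4] = (7+5)%6 = 0 → [4, 4, 4, 5, 0, 1, 9, 4]
i=5: L[5] = (1+0)%6 = 1 → [4, 4, 4, 5, 0, 1, 9, 4]
i=6: L[6] = (9+1)%6 = 4 → [4, 4, 4, 5, 0, 1, 4, 4]
i=7: L[7] = (4+4)%6 = 2 → [4, 4, 4, 5, 0, 1, 4, 2]
sum = 24

24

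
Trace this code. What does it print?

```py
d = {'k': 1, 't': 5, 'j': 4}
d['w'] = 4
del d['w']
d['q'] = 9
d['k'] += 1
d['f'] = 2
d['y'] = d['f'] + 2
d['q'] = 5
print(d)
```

d['w'] = 4 → {'k': 1, 't': 5, 'j': 4, 'w': 4}
del 'w' → {'k': 1, 't': 5, 'j': 4}
d['q'] = 9 → {'k': 1, 't': 5, 'j': 4, 'q': 9}
d['k'] = 1+1 = 2 → {'k': 2, 't': 5, 'j': 4, 'q': 9}
d['f'] = 2 → {'k': 2, 't': 5, 'j': 4, 'q': 9, 'f': 2}
d['y'] = d['f']+2 = 4 → {'k': 2, 't': 5, 'j': 4, 'q': 9, 'f': 2, 'y': 4}
d['q'] = 5 → {'k': 2, 't': 5, 'j': 4, 'q': 5, 'f': 2, 'y': 4}

{'k': 2, 't': 5, 'j': 4, 'q': 5, 'f': 2, 'y': 4}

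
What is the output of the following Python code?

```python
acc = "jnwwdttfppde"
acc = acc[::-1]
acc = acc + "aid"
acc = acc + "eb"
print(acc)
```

reverse → 'edppfttdwwnj'
+ 'aid' → 'edppfttdwwnjaid'
+ 'eb' → 'edppfttdwwnjaideb'

edppfttdwwnjaideb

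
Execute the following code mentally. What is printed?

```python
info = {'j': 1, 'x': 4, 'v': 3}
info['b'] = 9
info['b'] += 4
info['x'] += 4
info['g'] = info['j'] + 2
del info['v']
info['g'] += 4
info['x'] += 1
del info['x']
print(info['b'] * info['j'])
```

13

info['b'] = 9 → {'j': 1, 'x': 4, 'v': 3, 'b': 9}
info['b'] = 9+4 = 13 → {'j': 1, 'x': 4, 'v': 3, 'b': 13}
info['x'] = 4+4 = 8 → {'j': 1, 'x': 8, 'v': 3, 'b': 13}
info['g'] = info['j']+2 = 3 → {'j': 1, 'x': 8, 'v': 3, 'b': 13, 'g': 3}
del 'v' → {'j': 1, 'x': 8, 'b': 13, 'g': 3}
info['g'] = 3+4 = 7 → {'j': 1, 'x': 8, 'b': 13, 'g': 7}
info['x'] = 8+1 = 9 → {'j': 1, 'x': 9, 'b': 13, 'g': 7}
del 'x' → {'j': 1, 'b': 13, 'g': 7}
info['b']*info['j'] = 13*1 = 13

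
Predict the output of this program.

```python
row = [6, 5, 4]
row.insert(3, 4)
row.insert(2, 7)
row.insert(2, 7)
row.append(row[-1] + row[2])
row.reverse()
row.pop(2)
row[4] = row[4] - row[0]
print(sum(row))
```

29

insert 4 at 3 → [6, 5, 4, 4]
insert 7 at 2 → [6, 5, 7, 4, 4]
insert 7 at 2 → [6, 5, 7, 7, 4, 4]
append row[-1]+row[2] = 4+7 = 11 → [6, 5, 7, 7, 4, 4, 11]
reverse → [11, 4, 4, 7, 7, 5, 6]
pop(2) removes 4 → [11, 4, 7, 7, 5, 6]
row[4] = row[4]-row[0] = 5-11 = -6 → [11, 4, 7, 7, -6, 6]
sum = 29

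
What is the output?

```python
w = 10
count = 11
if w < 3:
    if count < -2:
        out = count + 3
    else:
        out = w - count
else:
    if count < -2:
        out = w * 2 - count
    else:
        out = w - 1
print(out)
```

9

w=10, count=11
w < 3 is False; count < -2 is False
→ out = w - 1 = 9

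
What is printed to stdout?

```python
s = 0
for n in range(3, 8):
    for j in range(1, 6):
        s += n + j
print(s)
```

200

n=3,j=1: s = 0+4 = 4
n=3,j=2: s = 4+5 = 9
n=3,j=3: s = 9+6 = 15
n=3,j=4: s = 15+7 = 22
n=3,j=5: s = 22+8 = 30
n=4,j=1: s = 30+5 = 35
n=4,j=2: s = 35+6 = 41
n=4,j=3: s = 41+7 = 48
n=4,j=4: s = 48+8 = 56
n=4,j=5: s = 56+9 = 65
n=5,j=1: s = 65+6 = 71
n=5,j=2: s = 71+7 = 78
n=5,j=3: s = 78+8 = 86
n=5,j=4: s = 86+9 = 95
n=5,j=5: s = 95+10 = 105
n=6,j=1: s = 105+7 = 112
n=6,j=2: s = 112+8 = 120
n=6,j=3: s = 120+9 = 129
n=6,j=4: s = 129+10 = 139
n=6,j=5: s = 139+11 = 150
n=7,j=1: s = 150+8 = 158
n=7,j=2: s = 158+9 = 167
n=7,j=3: s = 167+10 = 177
n=7,j=4: s = 177+11 = 188
n=7,j=5: s = 188+12 = 200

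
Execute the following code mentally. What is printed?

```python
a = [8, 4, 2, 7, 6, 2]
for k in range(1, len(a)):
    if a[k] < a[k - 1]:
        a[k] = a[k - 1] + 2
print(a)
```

k=1: 4<8, a[1] = 8+2 = 10 → [8, 10, 2, 7, 6, 2]
k=2: 2<10, a[2] = 10+2 = 12 → [8, 10, 12, 7, 6, 2]
k=3: 7<12, a[3] = 12+2 = 14 → [8, 10, 12, 14, 6, 2]
k=4: 6<14, a[4] = 14+2 = 16 → [8, 10, 12, 14, 16, 2]
k=5: 2<16, a[5] = 16+2 = 18 → [8, 10, 12, 14, 16, 18]

[8, 10, 12, 14, 16, 18]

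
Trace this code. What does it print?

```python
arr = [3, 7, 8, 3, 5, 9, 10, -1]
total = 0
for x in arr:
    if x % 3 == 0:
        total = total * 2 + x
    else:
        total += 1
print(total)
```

39

x=3: %3==0, total = 0*2+3 = 3
x=7: not %3==0, total = 3+1 = 4
x=8: not %3==0, total = 4+1 = 5
x=3: %3==0, total = 5*2+3 = 13
x=5: not %3==0, total = 13+1 = 14
x=9: %3==0, total = 14*2+9 = 37
x=10: not %3==0, total = 37+1 = 38
x=-1: not %3==0, total = 38+1 = 39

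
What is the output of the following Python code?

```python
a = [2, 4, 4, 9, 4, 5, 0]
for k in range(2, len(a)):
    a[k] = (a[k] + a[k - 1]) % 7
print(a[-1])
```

5

k=2: a[2] = (4+4)%7 = 1 → [2, 4, 1, 9, 4, 5, 0]
k=3: a[3] = (9+1)%7 = 3 → [2, 4, 1, 3, 4, 5, 0]
k=4: a[4] = (4+3)%7 = 0 → [2, 4, 1, 3, 0, 5, 0]
k=5: a[5] = (5+0)%7 = 5 → [2, 4, 1, 3, 0, 5, 0]
k=6: a[6] = (0+5)%7 = 5 → [2, 4, 1, 3, 0, 5, 5]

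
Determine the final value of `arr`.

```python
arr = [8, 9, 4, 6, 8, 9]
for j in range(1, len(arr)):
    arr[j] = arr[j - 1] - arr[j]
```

[8, -1, -5, -11, -19, -28]

j=1: arr[1] = 8-9 = -1 → [8, -1, 4, 6, 8, 9]
j=2: arr[2] = (-1)-4 = -5 → [8, -1, -5, 6, 8, 9]
j=3: arr[3] = (-5)-6 = -11 → [8, -1, -5, -11, 8, 9]
j=4: arr[4] = (-11)-8 = -19 → [8, -1, -5, -11, -19, 9]
j=5: arr[5] = (-19)-9 = -28 → [8, -1, -5, -11, -19, -28]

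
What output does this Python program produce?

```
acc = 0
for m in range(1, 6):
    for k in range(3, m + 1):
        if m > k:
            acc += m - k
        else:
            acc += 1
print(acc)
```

7

m=3,k=3: not 3>3, acc = 0+1 = 1
m=4,k=3: 4>3, acc = 1+1 = 2
m=4,k=4: not 4>4, acc = 2+1 = 3
m=5,k=3: 5>3, acc = 3+2 = 5
m=5,k=4: 5>4, acc = 5+1 = 6
m=5,k=5: not 5>5, acc = 6+1 = 7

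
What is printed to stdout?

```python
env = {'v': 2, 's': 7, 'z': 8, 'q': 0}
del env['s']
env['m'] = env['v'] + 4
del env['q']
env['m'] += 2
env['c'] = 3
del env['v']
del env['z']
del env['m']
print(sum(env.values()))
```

3

del 's' → {'v': 2, 'z': 8, 'q': 0}
env['m'] = env['v']+4 = 6 → {'v': 2, 'z': 8, 'q': 0, 'm': 6}
del 'q' → {'v': 2, 'z': 8, 'm': 6}
env['m'] = 6+2 = 8 → {'v': 2, 'z': 8, 'm': 8}
env['c'] = 3 → {'v': 2, 'z': 8, 'm': 8, 'c': 3}
del 'v' → {'z': 8, 'm': 8, 'c': 3}
del 'z' → {'m': 8, 'c': 3}
del 'm' → {'c': 3}
sum of values = 3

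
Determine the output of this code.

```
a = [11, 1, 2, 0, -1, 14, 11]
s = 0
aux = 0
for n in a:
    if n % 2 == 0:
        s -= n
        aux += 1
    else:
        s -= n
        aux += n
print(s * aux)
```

-950

n=11: not even, s = 0-11 = -11; aux=11
n=1: not even, s = (-11)-1 = -12; aux=12
n=2: even, s = (-12)-2 = -14; aux=13
n=0: even, s = (-14)-0 = -14; aux=14
n=-1: not even, s = (-14)-(-1) = -13; aux=13
n=14: even, s = (-13)-14 = -27; aux=14
n=11: not even, s = (-27)-11 = -38; aux=25
s*aux = (-38)*25 = -950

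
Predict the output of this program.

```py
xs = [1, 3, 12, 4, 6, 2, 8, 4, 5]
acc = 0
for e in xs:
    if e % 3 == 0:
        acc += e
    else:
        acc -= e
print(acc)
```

-3

e=1: not %3==0, acc = 0-1 = -1
e=3: %3==0, acc = (-1)+3 = 2
e=12: %3==0, acc = 2+12 = 14
e=4: not %3==0, acc = 14-4 = 10
e=6: %3==0, acc = 10+6 = 16
e=2: not %3==0, acc = 16-2 = 14
e=8: not %3==0, acc = 14-8 = 6
e=4: not %3==0, acc = 6-4 = 2
e=5: not %3==0, acc = 2-5 = -3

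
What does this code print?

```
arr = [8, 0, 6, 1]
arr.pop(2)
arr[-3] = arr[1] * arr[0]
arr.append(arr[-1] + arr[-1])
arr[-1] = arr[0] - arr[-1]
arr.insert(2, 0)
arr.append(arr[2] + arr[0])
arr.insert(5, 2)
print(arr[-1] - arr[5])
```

pop(2) removes 6 → [8, 0, 1]
arr[-3] = arr[1]*arr[0] = 0*8 = 0 → [0, 0, 1]
append arr[-1]+arr[-1] = 1+1 = 2 → [0, 0, 1, 2]
arr[-1] = arr[0]-arr[-1] = 0-2 = -2 → [0, 0, 1, -2]
insert 0 at 2 → [0, 0, 0, 1, -2]
append arr[2]+arr[0] = 0+0 = 0 → [0, 0, 0, 1, -2, 0]
insert 2 at 5 → [0, 0, 0, 1, -2, 2, 0]
arr[-1]-arr[5] = 0-2 = -2

-2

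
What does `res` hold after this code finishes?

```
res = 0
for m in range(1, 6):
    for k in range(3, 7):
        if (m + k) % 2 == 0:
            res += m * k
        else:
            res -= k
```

m=1,k=3: even sum, res = 0+3 = 3
m=1,k=4: odd sum, res = 3-4 = -1
m=1,k=5: even sum, res = (-1)+5 = 4
m=1,k=6: odd sum, res = 4-6 = -2
m=2,k=3: odd sum, res = (-2)-3 = -5
m=2,k=4: even sum, res = (-5)+8 = 3
m=2,k=5: odd sum, res = 3-5 = -2
m=2,k=6: even sum, res = (-2)+12 = 10
m=3,k=3: even sum, res = 10+9 = 19
m=3,k=4: odd sum, res = 19-4 = 15
m=3,k=5: even sum, res = 15+15 = 30
m=3,k=6: odd sum, res = 30-6 = 24
m=4,k=3: odd sum, res = 24-3 = 21
m=4,k=4: even sum, res = 21+16 = 37
m=4,k=5: odd sum, res = 37-5 = 32
m=4,k=6: even sum, res = 32+24 = 56
m=5,k=3: even sum, res = 56+15 = 71
m=5,k=4: odd sum, res = 71-4 = 67
m=5,k=5: even sum, res = 67+25 = 92
m=5,k=6: odd sum, res = 92-6 = 86

86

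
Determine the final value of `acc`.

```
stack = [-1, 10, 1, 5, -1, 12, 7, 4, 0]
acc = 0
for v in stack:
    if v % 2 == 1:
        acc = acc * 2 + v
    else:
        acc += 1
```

v=-1: odd, acc = 0*2+(-1) = -1
v=10: not odd, acc = (-1)+1 = 0
v=1: odd, acc = 0*2+1 = 1
v=5: odd, acc = 1*2+5 = 7
v=-1: odd, acc = 7*2+(-1) = 13
v=12: not odd, acc = 13+1 = 14
v=7: odd, acc = 14*2+7 = 35
v=4: not odd, acc = 35+1 = 36
v=0: not odd, acc = 36+1 = 37

37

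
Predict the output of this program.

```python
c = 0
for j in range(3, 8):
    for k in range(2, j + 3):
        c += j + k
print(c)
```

300

j=3,k=2: c = 0+5 = 5
j=3,k=3: c = 5+6 = 11
j=3,k=4: c = 11+7 = 18
j=3,k=5: c = 18+8 = 26
j=4,k=2: c = 26+6 = 32
j=4,k=3: c = 32+7 = 39
j=4,k=4: c = 39+8 = 47
j=4,k=5: c = 47+9 = 56
j=4,k=6: c = 56+10 = 66
j=5,k=2: c = 66+7 = 73
j=5,k=3: c = 73+8 = 81
j=5,k=4: c = 81+9 = 90
j=5,k=5: c = 90+10 = 100
j=5,k=6: c = 100+11 = 111
j=5,k=7: c = 111+12 = 123
j=6,k=2: c = 123+8 = 131
j=6,k=3: c = 131+9 = 140
j=6,k=4: c = 140+10 = 150
j=6,k=5: c = 150+11 = 161
j=6,k=6: c = 161+12 = 173
j=6,k=7: c = 173+13 = 186
j=6,k=8: c = 186+14 = 200
j=7,k=2: c = 200+9 = 209
j=7,k=3: c = 209+10 = 219
j=7,k=4: c = 219+11 = 230
j=7,k=5: c = 230+12 = 242
j=7,k=6: c = 242+13 = 255
j=7,k=7: c = 255+14 = 269
j=7,k=8: c = 269+15 = 284
j=7,k=9: c = 284+16 = 300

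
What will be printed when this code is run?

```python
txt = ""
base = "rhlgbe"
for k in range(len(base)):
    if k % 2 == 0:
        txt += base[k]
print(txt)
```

rlb

k=0: add 'r' → 'r'
k=1: skip
k=2: add 'l' → 'rl'
k=3: skip
k=4: add 'b' → 'rlb'
k=5: skip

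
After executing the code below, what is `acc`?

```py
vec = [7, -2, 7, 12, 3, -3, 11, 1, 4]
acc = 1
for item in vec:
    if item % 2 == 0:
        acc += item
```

15

item=7: not even
item=-2: even, acc = 1+(-2) = -1
item=7: not even
item=12: even, acc = (-1)+12 = 11
item=3: not even
item=-3: not even
item=11: not even
item=1: not even
item=4: even, acc = 11+4 = 15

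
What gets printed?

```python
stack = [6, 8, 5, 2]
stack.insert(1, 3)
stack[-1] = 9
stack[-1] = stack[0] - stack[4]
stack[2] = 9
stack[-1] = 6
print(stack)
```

insert 3 at 1 → [6, 3, 8, 5, 2]
stack[-1] = 9 → [6, 3, 8, 5, 9]
stack[-1] = stack[0]-stack[4] = 6-9 = -3 → [6, 3, 8, 5, -3]
stack[2] = 9 → [6, 3, 9, 5, -3]
stack[-1] = 6 → [6, 3, 9, 5, 6]

[6, 3, 9, 5, 6]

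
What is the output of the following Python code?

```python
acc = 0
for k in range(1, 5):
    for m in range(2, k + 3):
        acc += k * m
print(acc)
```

k=1,m=2: acc = 0+2 = 2
k=1,m=3: acc = 2+3 = 5
k=2,m=2: acc = 5+4 = 9
k=2,m=3: acc = 9+6 = 15
k=2,m=4: acc = 15+8 = 23
k=3,m=2: acc = 23+6 = 29
k=3,m=3: acc = 29+9 = 38
k=3,m=4: acc = 38+12 = 50
k=3,m=5: acc = 50+15 = 65
k=4,m=2: acc = 65+8 = 73
k=4,m=3: acc = 73+12 = 85
k=4,m=4: acc = 85+16 = 101
k=4,m=5: acc = 101+20 = 121
k=4,m=6: acc = 121+24 = 145

145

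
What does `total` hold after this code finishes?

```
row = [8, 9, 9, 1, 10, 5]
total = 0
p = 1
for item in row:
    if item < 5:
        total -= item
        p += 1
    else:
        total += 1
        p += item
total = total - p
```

item=8: not <5, total = 0+1 = 1; p=9
item=9: not <5, total = 1+1 = 2; p=18
item=9: not <5, total = 2+1 = 3; p=27
item=1: <5, total = 3-1 = 2; p=28
item=10: not <5, total = 2+1 = 3; p=38
item=5: not <5, total = 3+1 = 4; p=43
total-p = 4-43 = -39

-39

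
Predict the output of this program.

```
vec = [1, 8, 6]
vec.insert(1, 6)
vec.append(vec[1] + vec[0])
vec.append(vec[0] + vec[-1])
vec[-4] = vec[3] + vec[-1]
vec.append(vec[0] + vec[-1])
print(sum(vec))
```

51

insert 6 at 1 → [1, 6, 8, 6]
append vec[1]+vec[0] = 6+1 = 7 → [1, 6, 8, 6, 7]
append vec[0]+vec[-1] = 1+7 = 8 → [1, 6, 8, 6, 7, 8]
vec[-4] = vec[3]+vec[-1] = 6+8 = 14 → [1, 6, 14, 6, 7, 8]
append vec[0]+vec[-1] = 1+8 = 9 → [1, 6, 14, 6, 7, 8, 9]
sum = 51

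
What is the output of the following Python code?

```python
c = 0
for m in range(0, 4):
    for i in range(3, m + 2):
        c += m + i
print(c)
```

m=2,i=3: c = 0+5 = 5
m=3,i=3: c = 5+6 = 11
m=3,i=4: c = 11+7 = 18

18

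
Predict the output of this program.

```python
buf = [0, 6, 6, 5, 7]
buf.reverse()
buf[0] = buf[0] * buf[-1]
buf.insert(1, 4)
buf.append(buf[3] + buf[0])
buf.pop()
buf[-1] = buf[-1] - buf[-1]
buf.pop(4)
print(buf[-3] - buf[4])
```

5

reverse → [7, 5, 6, 6, 0]
buf[0] = buf[0]*buf[-1] = 7*0 = 0 → [0, 5, 6, 6, 0]
insert 4 at 1 → [0, 4, 5, 6, 6, 0]
append buf[3]+buf[0] = 6+0 = 6 → [0, 4, 5, 6, 6, 0, 6]
pop() removes 6 → [0, 4, 5, 6, 6, 0]
buf[-1] = buf[-1]-buf[-1] = 0-0 = 0 → [0, 4, 5, 6, 6, 0]
pop(4) removes 6 → [0, 4, 5, 6, 0]
buf[-3]-buf[4] = 5-0 = 5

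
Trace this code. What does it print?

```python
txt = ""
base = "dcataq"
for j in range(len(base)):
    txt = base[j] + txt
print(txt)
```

j=0: prepend 'd' → 'd'
j=1: prepend 'c' → 'cd'
j=2: prepend 'a' → 'acd'
j=3: prepend 't' → 'tacd'
j=4: prepend 'a' → 'atacd'
j=5: prepend 'q' → 'qatacd'

qatacd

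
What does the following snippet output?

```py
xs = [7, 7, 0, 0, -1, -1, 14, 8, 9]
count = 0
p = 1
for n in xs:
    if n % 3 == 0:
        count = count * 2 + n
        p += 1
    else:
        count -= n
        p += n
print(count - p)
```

-181

n=7: not %3==0, count = 0-7 = -7; p=8
n=7: not %3==0, count = (-7)-7 = -14; p=15
n=0: %3==0, count = (-14)*2+0 = -28; p=16
n=0: %3==0, count = (-28)*2+0 = -56; p=17
n=-1: not %3==0, count = (-56)-(-1) = -55; p=16
n=-1: not %3==0, count = (-55)-(-1) = -54; p=15
n=14: not %3==0, count = (-54)-14 = -68; p=29
n=8: not %3==0, count = (-68)-8 = -76; p=37
n=9: %3==0, count = (-76)*2+9 = -143; p=38
count-p = (-143)-38 = -181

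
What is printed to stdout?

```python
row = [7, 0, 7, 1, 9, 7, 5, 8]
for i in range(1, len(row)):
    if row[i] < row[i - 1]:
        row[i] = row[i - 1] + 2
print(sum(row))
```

i=1: 0<7, row[1] = 7+2 = 9 → [7, 9, 7, 1, 9, 7, 5, 8]
i=2: 7<9, row[2] = 9+2 = 11 → [7, 9, 11, 1, 9, 7, 5, 8]
i=3: 1<11, row[3] = 11+2 = 13 → [7, 9, 11, 13, 9, 7, 5, 8]
i=4: 9<13, row[4] = 13+2 = 15 → [7, 9, 11, 13, 15, 7, 5, 8]
i=5: 7<15, row[5] = 15+2 = 17 → [7, 9, 11, 13, 15, 17, 5, 8]
i=6: 5<17, row[6] = 17+2 = 19 → [7, 9, 11, 13, 15, 17, 19, 8]
i=7: 8<19, row[7] = 19+2 = 21 → [7, 9, 11, 13, 15, 17, 19, 21]
sum = 112

112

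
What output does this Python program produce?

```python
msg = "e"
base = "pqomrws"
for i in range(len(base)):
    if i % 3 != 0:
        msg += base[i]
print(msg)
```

eqorw

i=0: skip
i=1: add 'q' → 'eq'
i=2: add 'o' → 'eqo'
i=3: skip
i=4: add 'r' → 'eqor'
i=5: add 'w' → 'eqorw'
i=6: skip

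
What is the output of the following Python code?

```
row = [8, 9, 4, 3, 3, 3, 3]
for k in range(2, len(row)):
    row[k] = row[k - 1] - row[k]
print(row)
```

k=2: row[2] = 9-4 = 5 → [8, 9, 5, 3, 3, 3, 3]
k=3: row[3] = 5-3 = 2 → [8, 9, 5, 2, 3, 3, 3]
k=4: row[4] = 2-3 = -1 → [8, 9, 5, 2, -1, 3, 3]
k=5: row[5] = (-1)-3 = -4 → [8, 9, 5, 2, -1, -4, 3]
k=6: row[6] = (-4)-3 = -7 → [8, 9, 5, 2, -1, -4, -7]

[8, 9, 5, 2, -1, -4, -7]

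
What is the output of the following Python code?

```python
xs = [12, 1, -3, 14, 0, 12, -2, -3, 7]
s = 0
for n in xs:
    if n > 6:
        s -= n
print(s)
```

n=12: >6, s = 0-12 = -12
n=1: not >6
n=-3: not >6
n=14: >6, s = (-12)-14 = -26
n=0: not >6
n=12: >6, s = (-26)-12 = -38
n=-2: not >6
n=-3: not >6
n=7: >6, s = (-38)-7 = -45

-45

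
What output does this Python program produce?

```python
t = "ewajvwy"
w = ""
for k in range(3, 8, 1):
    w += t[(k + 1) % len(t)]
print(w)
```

k=3: add t[4]='v' → 'v'
k=4: add t[5]='w' → 'vw'
k=5: add t[6]='y' → 'vwy'
k=6: add t[0]='e' → 'vwye'
k=7: add t[1]='w' → 'vwyew'

vwyew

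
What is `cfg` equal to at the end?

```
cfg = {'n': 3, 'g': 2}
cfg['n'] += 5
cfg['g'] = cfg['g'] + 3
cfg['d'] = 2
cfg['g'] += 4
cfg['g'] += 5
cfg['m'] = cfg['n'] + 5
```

cfg['n'] = 3+5 = 8 → {'n': 8, 'g': 2}
cfg['g'] = cfg['g']+3 = 5 → {'n': 8, 'g': 5}
cfg['d'] = 2 → {'n': 8, 'g': 5, 'd': 2}
cfg['g'] = 5+4 = 9 → {'n': 8, 'g': 9, 'd': 2}
cfg['g'] = 9+5 = 14 → {'n': 8, 'g': 14, 'd': 2}
cfg['m'] = cfg['n']+5 = 13 → {'n': 8, 'g': 14, 'd': 2, 'm': 13}

{'n': 8, 'g': 14, 'd': 2, 'm': 13}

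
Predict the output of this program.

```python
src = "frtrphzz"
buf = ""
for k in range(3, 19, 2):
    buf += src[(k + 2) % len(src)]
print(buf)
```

k=3: add src[5]='h' → 'h'
k=5: add src[7]='z' → 'hz'
k=7: add src[1]='r' → 'hzr'
k=9: add src[3]='r' → 'hzrr'
k=11: add src[5]='h' → 'hzrrh'
k=13: add src[7]='z' → 'hzrrhz'
k=15: add src[1]='r' → 'hzrrhzr'
k=17: add src[3]='r' → 'hzrrhzrr'

hzrrhzrr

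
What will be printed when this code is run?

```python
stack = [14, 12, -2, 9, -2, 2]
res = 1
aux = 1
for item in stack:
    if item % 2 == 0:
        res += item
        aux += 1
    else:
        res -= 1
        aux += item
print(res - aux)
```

9

item=14: even, res = 1+14 = 15; aux=2
item=12: even, res = 15+12 = 27; aux=3
item=-2: even, res = 27+(-2) = 25; aux=4
item=9: not even, res = 25-1 = 24; aux=13
item=-2: even, res = 24+(-2) = 22; aux=14
item=2: even, res = 22+2 = 24; aux=15
res-aux = 24-15 = 9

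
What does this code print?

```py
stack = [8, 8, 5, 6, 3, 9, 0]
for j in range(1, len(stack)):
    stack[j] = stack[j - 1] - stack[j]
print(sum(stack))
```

-68

j=1: stack[1] = 8-8 = 0 → [8, 0, 5, 6, 3, 9, 0]
j=2: stack[2] = 0-5 = -5 → [8, 0, -5, 6, 3, 9, 0]
j=3: stack[3] = (-5)-6 = -11 → [8, 0, -5, -11, 3, 9, 0]
j=4: stack[4] = (-11)-3 = -14 → [8, 0, -5, -11, -14, 9, 0]
j=5: stack[5] = (-14)-9 = -23 → [8, 0, -5, -11, -14, -23, 0]
j=6: stack[6] = (-23)-0 = -23 → [8, 0, -5, -11, -14, -23, -23]
sum = -68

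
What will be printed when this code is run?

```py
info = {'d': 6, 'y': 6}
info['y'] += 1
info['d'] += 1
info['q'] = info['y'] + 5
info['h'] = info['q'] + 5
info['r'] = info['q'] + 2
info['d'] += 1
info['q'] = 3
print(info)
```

{'d': 8, 'y': 7, 'q': 3, 'h': 17, 'r': 14}

info['y'] = 6+1 = 7 → {'d': 6, 'y': 7}
info['d'] = 6+1 = 7 → {'d': 7, 'y': 7}
info['q'] = info['y']+5 = 12 → {'d': 7, 'y': 7, 'q': 12}
info['h'] = info['q']+5 = 17 → {'d': 7, 'y': 7, 'q': 12, 'h': 17}
info['r'] = info['q']+2 = 14 → {'d': 7, 'y': 7, 'q': 12, 'h': 17, 'r': 14}
info['d'] = 7+1 = 8 → {'d': 8, 'y': 7, 'q': 12, 'h': 17, 'r': 14}
info['q'] = 3 → {'d': 8, 'y': 7, 'q': 3, 'h': 17, 'r': 14}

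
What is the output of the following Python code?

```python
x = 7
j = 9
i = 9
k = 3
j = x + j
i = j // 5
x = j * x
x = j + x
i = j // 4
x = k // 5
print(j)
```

j = 7+9 = 16
i = 16//5 = 3
x = 16*7 = 112
x = 16+112 = 128
i = 16//4 = 4
x = 3//5 = 0

16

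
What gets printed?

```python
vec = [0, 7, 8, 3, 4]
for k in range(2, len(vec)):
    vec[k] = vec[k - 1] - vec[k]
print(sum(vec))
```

k=2: vec[2] = 7-8 = -1 → [0, 7, -1, 3, 4]
k=3: vec[3] = (-1)-3 = -4 → [0, 7, -1, -4, 4]
k=4: vec[4] = (-4)-4 = -8 → [0, 7, -1, -4, -8]
sum = -6

-6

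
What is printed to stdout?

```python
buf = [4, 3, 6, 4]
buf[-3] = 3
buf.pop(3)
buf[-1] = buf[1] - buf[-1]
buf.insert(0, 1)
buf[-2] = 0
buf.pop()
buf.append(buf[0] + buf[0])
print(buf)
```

[1, 4, 0, 2]

buf[-3] = 3 → [4, 3, 6, 4]
pop(3) removes 4 → [4, 3, 6]
buf[-1] = buf[1]-buf[-1] = 3-6 = -3 → [4, 3, -3]
insert 1 at 0 → [1, 4, 3, -3]
buf[-2] = 0 → [1, 4, 0, -3]
pop() removes -3 → [1, 4, 0]
append buf[0]+buf[0] = 1+1 = 2 → [1, 4, 0, 2]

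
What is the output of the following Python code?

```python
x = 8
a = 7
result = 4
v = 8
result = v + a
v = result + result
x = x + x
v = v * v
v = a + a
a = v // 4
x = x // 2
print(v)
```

result = 8+7 = 15
v = 15+15 = 30
x = 8+8 = 16
v = 30*30 = 900
v = 7+7 = 14
a = 14//4 = 3
x = 16//2 = 8

14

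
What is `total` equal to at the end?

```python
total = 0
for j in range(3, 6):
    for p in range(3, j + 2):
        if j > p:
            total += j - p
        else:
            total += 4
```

28

j=3,p=3: not 3>3, total = 0+4 = 4
j=3,p=4: not 3>4, total = 4+4 = 8
j=4,p=3: 4>3, total = 8+1 = 9
j=4,p=4: not 4>4, total = 9+4 = 13
j=4,p=5: not 4>5, total = 13+4 = 17
j=5,p=3: 5>3, total = 17+2 = 19
j=5,p=4: 5>4, total = 19+1 = 20
j=5,p=5: not 5>5, total = 20+4 = 24
j=5,p=6: not 5>6, total = 24+4 = 28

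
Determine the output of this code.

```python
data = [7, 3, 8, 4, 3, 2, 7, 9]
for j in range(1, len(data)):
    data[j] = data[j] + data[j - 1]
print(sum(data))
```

j=1: data[1] = 3+7 = 10 → [7, 10, 8, 4, 3, 2, 7, 9]
j=2: data[2] = 8+10 = 18 → [7, 10, 18, 4, 3, 2, 7, 9]
j=3: data[3] = 4+18 = 22 → [7, 10, 18, 22, 3, 2, 7, 9]
j=4: data[4] = 3+22 = 25 → [7, 10, 18, 22, 25, 2, 7, 9]
j=5: data[5] = 2+25 = 27 → [7, 10, 18, 22, 25, 27, 7, 9]
j=6: data[6] = 7+27 = 34 → [7, 10, 18, 22, 25, 27, 34, 9]
j=7: data[7] = 9+34 = 43 → [7, 10, 18, 22, 25, 27, 34, 43]
sum = 186

186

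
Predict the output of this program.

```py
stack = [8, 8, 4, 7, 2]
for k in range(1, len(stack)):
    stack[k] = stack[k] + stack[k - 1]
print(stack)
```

k=1: stack[1] = 8+8 = 16 → [8, 16, 4, 7, 2]
k=2: stack[2] = 4+16 = 20 → [8, 16, 20, 7, 2]
k=3: stack[3] = 7+20 = 27 → [8, 16, 20, 27, 2]
k=4: stack[4] = 2+27 = 29 → [8, 16, 20, 27, 29]

[8, 16, 20, 27, 29]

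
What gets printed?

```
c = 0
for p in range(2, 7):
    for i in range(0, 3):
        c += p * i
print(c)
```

60

p=2,i=0: c = 0+0 = 0
p=2,i=1: c = 0+2 = 2
p=2,i=2: c = 2+4 = 6
p=3,i=0: c = 6+0 = 6
p=3,i=1: c = 6+3 = 9
p=3,i=2: c = 9+6 = 15
p=4,i=0: c = 15+0 = 15
p=4,i=1: c = 15+4 = 19
p=4,i=2: c = 19+8 = 27
p=5,i=0: c = 27+0 = 27
p=5,i=1: c = 27+5 = 32
p=5,i=2: c = 32+10 = 42
p=6,i=0: c = 42+0 = 42
p=6,i=1: c = 42+6 = 48
p=6,i=2: c = 48+12 = 60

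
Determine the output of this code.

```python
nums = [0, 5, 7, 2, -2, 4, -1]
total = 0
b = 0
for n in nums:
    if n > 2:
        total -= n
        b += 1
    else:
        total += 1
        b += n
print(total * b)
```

-24

n=0: not >2, total = 0+1 = 1; b=0
n=5: >2, total = 1-5 = -4; b=1
n=7: >2, total = (-4)-7 = -11; b=2
n=2: not >2, total = (-11)+1 = -10; b=4
n=-2: not >2, total = (-10)+1 = -9; b=2
n=4: >2, total = (-9)-4 = -13; b=3
n=-1: not >2, total = (-13)+1 = -12; b=2
total*b = (-12)*2 = -24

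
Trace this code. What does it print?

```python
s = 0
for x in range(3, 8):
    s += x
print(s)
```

25

x=3: s = 0+3 = 3
x=4: s = 3+4 = 7
x=5: s = 7+5 = 12
x=6: s = 12+6 = 18
x=7: s = 18+7 = 25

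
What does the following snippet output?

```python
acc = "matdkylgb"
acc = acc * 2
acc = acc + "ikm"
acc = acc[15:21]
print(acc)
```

lgbikm

repeat ×2 → 'matdkylgbmatdkylgb'
+ 'ikm' → 'matdkylgbmatdkylgbikm'
slice [15:21] → 'lgbikm'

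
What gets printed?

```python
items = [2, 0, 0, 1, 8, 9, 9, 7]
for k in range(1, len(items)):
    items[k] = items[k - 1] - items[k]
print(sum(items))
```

k=1: items[1] = 2-0 = 2 → [2, 2, 0, 1, 8, 9, 9, 7]
k=2: items[2] = 2-0 = 2 → [2, 2, 2, 1, 8, 9, 9, 7]
k=3: items[3] = 2-1 = 1 → [2, 2, 2, 1, 8, 9, 9, 7]
k=4: items[4] = 1-8 = -7 → [2, 2, 2, 1, -7, 9, 9, 7]
k=5: items[5] = (-7)-9 = -16 → [2, 2, 2, 1, -7, -16, 9, 7]
k=6: items[6] = (-16)-9 = -25 → [2, 2, 2, 1, -7, -16, -25, 7]
k=7: items[7] = (-25)-7 = -32 → [2, 2, 2, 1, -7, -16, -25, -32]
sum = -73

-73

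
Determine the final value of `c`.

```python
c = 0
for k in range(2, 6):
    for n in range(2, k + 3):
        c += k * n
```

275

k=2,n=2: c = 0+4 = 4
k=2,n=3: c = 4+6 = 10
k=2,n=4: c = 10+8 = 18
k=3,n=2: c = 18+6 = 24
k=3,n=3: c = 24+9 = 33
k=3,n=4: c = 33+12 = 45
k=3,n=5: c = 45+15 = 60
k=4,n=2: c = 60+8 = 68
k=4,n=3: c = 68+12 = 80
k=4,n=4: c = 80+16 = 96
k=4,n=5: c = 96+20 = 116
k=4,n=6: c = 116+24 = 140
k=5,n=2: c = 140+10 = 150
k=5,n=3: c = 150+15 = 165
k=5,n=4: c = 165+20 = 185
k=5,n=5: c = 185+25 = 210
k=5,n=6: c = 210+30 = 240
k=5,n=7: c = 240+35 = 275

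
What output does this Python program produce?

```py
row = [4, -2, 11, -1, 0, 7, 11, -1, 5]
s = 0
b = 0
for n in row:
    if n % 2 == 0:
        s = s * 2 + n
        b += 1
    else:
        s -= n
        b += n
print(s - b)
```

-65

n=4: even, s = 0*2+4 = 4; b=1
n=-2: even, s = 4*2+(-2) = 6; b=2
n=11: not even, s = 6-11 = -5; b=13
n=-1: not even, s = (-5)-(-1) = -4; b=12
n=0: even, s = (-4)*2+0 = -8; b=13
n=7: not even, s = (-8)-7 = -15; b=20
n=11: not even, s = (-15)-11 = -26; b=31
n=-1: not even, s = (-26)-(-1) = -25; b=30
n=5: not even, s = (-25)-5 = -30; b=35
s-b = (-30)-35 = -65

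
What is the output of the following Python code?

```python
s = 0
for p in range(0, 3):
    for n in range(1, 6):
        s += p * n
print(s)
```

p=0,n=1: s = 0+0 = 0
p=0,n=2: s = 0+0 = 0
p=0,n=3: s = 0+0 = 0
p=0,n=4: s = 0+0 = 0
p=0,n=5: s = 0+0 = 0
p=1,n=1: s = 0+1 = 1
p=1,n=2: s = 1+2 = 3
p=1,n=3: s = 3+3 = 6
p=1,n=4: s = 6+4 = 10
p=1,n=5: s = 10+5 = 15
p=2,n=1: s = 15+2 = 17
p=2,n=2: s = 17+4 = 21
p=2,n=3: s = 21+6 = 27
p=2,n=4: s = 27+8 = 35
p=2,n=5: s = 35+10 = 45

45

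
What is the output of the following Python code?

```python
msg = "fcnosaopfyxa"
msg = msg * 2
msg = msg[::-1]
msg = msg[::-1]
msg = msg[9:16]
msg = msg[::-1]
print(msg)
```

oncfaxy

repeat ×2 → 'fcnosaopfyxafcnosaopfyxa'
reverse → 'axyfpoasoncfaxyfpoasoncf'
reverse → 'fcnosaopfyxafcnosaopfyxa'
slice [9:16] → 'yxafcno'
reverse → 'oncfaxy'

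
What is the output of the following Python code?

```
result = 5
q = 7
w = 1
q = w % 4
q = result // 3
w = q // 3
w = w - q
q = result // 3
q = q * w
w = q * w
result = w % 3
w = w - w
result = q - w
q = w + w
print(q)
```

q = 1%4 = 1
q = 5//3 = 1
w = 1//3 = 0
w = 0-1 = -1
q = 5//3 = 1
q = 1*(-1) = -1
w = (-1)*(-1) = 1
result = 1%3 = 1
w = 1-1 = 0
result = (-1)-0 = -1
q = 0+0 = 0

0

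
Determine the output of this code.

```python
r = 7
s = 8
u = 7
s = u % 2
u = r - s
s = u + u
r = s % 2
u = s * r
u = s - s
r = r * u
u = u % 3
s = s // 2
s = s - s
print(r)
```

s = 7%2 = 1
u = 7-1 = 6
s = 6+6 = 12
r = 12%2 = 0
u = 12*0 = 0
u = 12-12 = 0
r = 0*0 = 0
u = 0%3 = 0
s = 12//2 = 6
s = 6-6 = 0

0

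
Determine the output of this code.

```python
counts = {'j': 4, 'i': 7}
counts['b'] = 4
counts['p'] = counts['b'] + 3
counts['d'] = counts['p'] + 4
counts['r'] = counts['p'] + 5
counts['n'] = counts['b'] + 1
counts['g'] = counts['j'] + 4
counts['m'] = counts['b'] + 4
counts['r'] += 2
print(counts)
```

counts['b'] = 4 → {'j': 4, 'i': 7, 'b': 4}
counts['p'] = counts['b']+3 = 7 → {'j': 4, 'i': 7, 'b': 4, 'p': 7}
counts['d'] = counts['p']+4 = 11 → {'j': 4, 'i': 7, 'b': 4, 'p': 7, 'd': 11}
counts['r'] = counts['p']+5 = 12 → {'j': 4, 'i': 7, 'b': 4, 'p': 7, 'd': 11, 'r': 12}
counts['n'] = counts['b']+1 = 5 → {'j': 4, 'i': 7, 'b': 4, 'p': 7, 'd': 11, 'r': 12, 'n': 5}
counts['g'] = counts['j']+4 = 8 → {'j': 4, 'i': 7, 'b': 4, 'p': 7, 'd': 11, 'r': 12, 'n': 5, 'g': 8}
counts['m'] = counts['b']+4 = 8 → {'j': 4, 'i': 7, 'b': 4, 'p': 7, 'd': 11, 'r': 12, 'n': 5, 'g': 8, 'm': 8}
counts['r'] = 12+2 = 14 → {'j': 4, 'i': 7, 'b': 4, 'p': 7, 'd': 11, 'r': 14, 'n': 5, 'g': 8, 'm': 8}

{'j': 4, 'i': 7, 'b': 4, 'p': 7, 'd': 11, 'r': 14, 'n': 5, 'g': 8, 'm': 8}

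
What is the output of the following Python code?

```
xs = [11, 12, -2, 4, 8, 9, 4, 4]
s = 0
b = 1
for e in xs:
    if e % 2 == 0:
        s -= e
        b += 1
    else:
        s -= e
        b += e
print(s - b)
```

-77

e=11: not even, s = 0-11 = -11; b=12
e=12: even, s = (-11)-12 = -23; b=13
e=-2: even, s = (-23)-(-2) = -21; b=14
e=4: even, s = (-21)-4 = -25; b=15
e=8: even, s = (-25)-8 = -33; b=16
e=9: not even, s = (-33)-9 = -42; b=25
e=4: even, s = (-42)-4 = -46; b=26
e=4: even, s = (-46)-4 = -50; b=27
s-b = (-50)-27 = -77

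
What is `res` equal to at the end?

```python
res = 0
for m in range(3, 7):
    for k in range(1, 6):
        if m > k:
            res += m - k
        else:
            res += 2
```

46

m=3,k=1: 3>1, res = 0+2 = 2
m=3,k=2: 3>2, res = 2+1 = 3
m=3,k=3: not 3>3, res = 3+2 = 5
m=3,k=4: not 3>4, res = 5+2 = 7
m=3,k=5: not 3>5, res = 7+2 = 9
m=4,k=1: 4>1, res = 9+3 = 12
m=4,k=2: 4>2, res = 12+2 = 14
m=4,k=3: 4>3, res = 14+1 = 15
m=4,k=4: not 4>4, res = 15+2 = 17
m=4,k=5: not 4>5, res = 17+2 = 19
m=5,k=1: 5>1, res = 19+4 = 23
m=5,k=2: 5>2, res = 23+3 = 26
m=5,k=3: 5>3, res = 26+2 = 28
m=5,k=4: 5>4, res = 28+1 = 29
m=5,k=5: not 5>5, res = 29+2 = 31
m=6,k=1: 6>1, res = 31+5 = 36
m=6,k=2: 6>2, res = 36+4 = 40
m=6,k=3: 6>3, res = 40+3 = 43
m=6,k=4: 6>4, res = 43+2 = 45
m=6,k=5: 6>5, res = 45+1 = 46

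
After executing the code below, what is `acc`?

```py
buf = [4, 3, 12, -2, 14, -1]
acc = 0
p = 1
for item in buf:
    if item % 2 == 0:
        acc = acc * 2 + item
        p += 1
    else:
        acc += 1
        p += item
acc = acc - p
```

item=4: even, acc = 0*2+4 = 4; p=2
item=3: not even, acc = 4+1 = 5; p=5
item=12: even, acc = 5*2+12 = 22; p=6
item=-2: even, acc = 22*2+(-2) = 42; p=7
item=14: even, acc = 42*2+14 = 98; p=8
item=-1: not even, acc = 98+1 = 99; p=7
acc-p = 99-7 = 92

92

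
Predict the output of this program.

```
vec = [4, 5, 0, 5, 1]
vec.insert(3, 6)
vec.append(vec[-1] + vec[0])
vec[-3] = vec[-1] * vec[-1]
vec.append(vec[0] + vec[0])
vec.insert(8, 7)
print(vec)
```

insert 6 at 3 → [4, 5, 0, 6, 5, 1]
append vec[-1]+vec[0] = 1+4 = 5 → [4, 5, 0, 6, 5, 1, 5]
vec[-3] = vec[-1]*vec[-1] = 5*5 = 25 → [4, 5, 0, 6, 25, 1, 5]
append vec[0]+vec[0] = 4+4 = 8 → [4, 5, 0, 6, 25, 1, 5, 8]
insert 7 at 8 → [4, 5, 0, 6, 25, 1, 5, 8, 7]

[4, 5, 0, 6, 25, 1, 5, 8, 7]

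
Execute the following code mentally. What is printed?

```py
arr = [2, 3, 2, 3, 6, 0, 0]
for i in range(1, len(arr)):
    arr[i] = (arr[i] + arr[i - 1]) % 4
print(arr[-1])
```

0

i=1: arr[1] = (3+2)%4 = 1 → [2, 1, 2, 3, 6, 0, 0]
i=2: arr[2] = (2+1)%4 = 3 → [2, 1, 3, 3, 6, 0, 0]
i=3: arr[3] = (3+3)%4 = 2 → [2, 1, 3, 2, 6, 0, 0]
i=4: arr[4] = (6+2)%4 = 0 → [2, 1, 3, 2, 0, 0, 0]
i=5: arr[5] = (0+0)%4 = 0 → [2, 1, 3, 2, 0, 0, 0]
i=6: arr[6] = (0+0)%4 = 0 → [2, 1, 3, 2, 0, 0, 0]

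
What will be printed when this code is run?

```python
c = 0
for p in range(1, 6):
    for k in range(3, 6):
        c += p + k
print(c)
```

p=1,k=3: c = 0+4 = 4
p=1,k=4: c = 4+5 = 9
p=1,k=5: c = 9+6 = 15
p=2,k=3: c = 15+5 = 20
p=2,k=4: c = 20+6 = 26
p=2,k=5: c = 26+7 = 33
p=3,k=3: c = 33+6 = 39
p=3,k=4: c = 39+7 = 46
p=3,k=5: c = 46+8 = 54
p=4,k=3: c = 54+7 = 61
p=4,k=4: c = 61+8 = 69
p=4,k=5: c = 69+9 = 78
p=5,k=3: c = 78+8 = 86
p=5,k=4: c = 86+9 = 95
p=5,k=5: c = 95+10 = 105

105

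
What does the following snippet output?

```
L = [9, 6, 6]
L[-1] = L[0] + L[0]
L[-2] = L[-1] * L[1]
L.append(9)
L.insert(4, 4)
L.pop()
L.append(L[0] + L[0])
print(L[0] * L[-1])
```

L[-1] = L[0]+L[0] = 9+9 = 18 → [9, 6, 18]
L[-2] = L[-1]*L[1] = 18*6 = 108 → [9, 108, 18]
append 9 → [9, 108, 18, 9]
insert 4 at 4 → [9, 108, 18, 9, 4]
pop() removes 4 → [9, 108, 18, 9]
append L[0]+L[0] = 9+9 = 18 → [9, 108, 18, 9, 18]
L[0]*L[-1] = 9*18 = 162

162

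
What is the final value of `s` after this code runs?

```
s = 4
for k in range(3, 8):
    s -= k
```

-21

k=3: s = 4-3 = 1
k=4: s = 1-4 = -3
k=5: s = (-3)-5 = -8
k=6: s = (-8)-6 = -14
k=7: s = (-14)-7 = -21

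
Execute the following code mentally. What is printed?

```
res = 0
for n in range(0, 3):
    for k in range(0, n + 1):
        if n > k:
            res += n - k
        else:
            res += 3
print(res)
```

13

n=0,k=0: not 0>0, res = 0+3 = 3
n=1,k=0: 1>0, res = 3+1 = 4
n=1,k=1: not 1>1, res = 4+3 = 7
n=2,k=0: 2>0, res = 7+2 = 9
n=2,k=1: 2>1, res = 9+1 = 10
n=2,k=2: not 2>2, res = 10+3 = 13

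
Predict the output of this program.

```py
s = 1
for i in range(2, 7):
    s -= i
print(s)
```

-19

i=2: s = 1-2 = -1
i=3: s = (-1)-3 = -4
i=4: s = (-4)-4 = -8
i=5: s = (-8)-5 = -13
i=6: s = (-13)-6 = -19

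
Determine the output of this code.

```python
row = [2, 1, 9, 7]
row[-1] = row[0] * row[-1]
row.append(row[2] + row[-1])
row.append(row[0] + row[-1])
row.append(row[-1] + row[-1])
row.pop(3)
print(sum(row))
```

110

row[-1] = row[0]*row[-1] = 2*7 = 14 → [2, 1, 9, 14]
append row[2]+row[-1] = 9+14 = 23 → [2, 1, 9, 14, 23]
append row[0]+row[-1] = 2+23 = 25 → [2, 1, 9, 14, 23, 25]
append row[-1]+row[-1] = 25+25 = 50 → [2, 1, 9, 14, 23, 25, 50]
pop(3) removes 14 → [2, 1, 9, 23, 25, 50]
sum = 110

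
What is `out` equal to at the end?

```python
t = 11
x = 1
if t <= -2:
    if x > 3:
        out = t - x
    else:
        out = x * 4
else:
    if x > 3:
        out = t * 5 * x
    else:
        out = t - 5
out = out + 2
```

t=11, x=1
t <= -2 is False; x > 3 is False
→ out = t - 5 = 6
out = 6+2 = 8

8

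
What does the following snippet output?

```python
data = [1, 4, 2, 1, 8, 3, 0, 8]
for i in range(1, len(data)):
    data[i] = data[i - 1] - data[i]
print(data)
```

[1, -3, -5, -6, -14, -17, -17, -25]

i=1: data[1] = 1-4 = -3 → [1, -3, 2, 1, 8, 3, 0, 8]
i=2: data[2] = (-3)-2 = -5 → [1, -3, -5, 1, 8, 3, 0, 8]
i=3: data[3] = (-5)-1 = -6 → [1, -3, -5, -6, 8, 3, 0, 8]
i=4: data[4] = (-6)-8 = -14 → [1, -3, -5, -6, -14, 3, 0, 8]
i=5: data[5] = (-14)-3 = -17 → [1, -3, -5, -6, -14, -17, 0, 8]
i=6: data[6] = (-17)-0 = -17 → [1, -3, -5, -6, -14, -17, -17, 8]
i=7: data[7] = (-17)-8 = -25 → [1, -3, -5, -6, -14, -17, -17, -25]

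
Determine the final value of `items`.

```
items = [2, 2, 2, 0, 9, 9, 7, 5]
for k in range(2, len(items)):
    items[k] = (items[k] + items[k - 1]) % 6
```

k=2: items[2] = (2+2)%6 = 4 → [2, 2, 4, 0, 9, 9, 7, 5]
k=3: items[3] = (0+4)%6 = 4 → [2, 2, 4, 4, 9, 9, 7, 5]
k=4: items[4] = (9+4)%6 = 1 → [2, 2, 4, 4, 1, 9, 7, 5]
k=5: items[5] = (9+1)%6 = 4 → [2, 2, 4, 4, 1, 4, 7, 5]
k=6: items[6] = (7+4)%6 = 5 → [2, 2, 4, 4, 1, 4, 5, 5]
k=7: items[7] = (5+5)%6 = 4 → [2, 2, 4, 4, 1, 4, 5, 4]

[2, 2, 4, 4, 1, 4, 5, 4]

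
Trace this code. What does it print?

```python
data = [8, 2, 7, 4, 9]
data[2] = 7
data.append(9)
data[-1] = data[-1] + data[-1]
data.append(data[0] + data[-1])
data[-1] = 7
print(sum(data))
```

55

data[2] = 7 → [8, 2, 7, 4, 9]
append 9 → [8, 2, 7, 4, 9, 9]
data[-1] = data[-1]+data[-1] = 9+9 = 18 → [8, 2, 7, 4, 9, 18]
append data[0]+data[-1] = 8+18 = 26 → [8, 2, 7, 4, 9, 18, 26]
data[-1] = 7 → [8, 2, 7, 4, 9, 18, 7]
sum = 55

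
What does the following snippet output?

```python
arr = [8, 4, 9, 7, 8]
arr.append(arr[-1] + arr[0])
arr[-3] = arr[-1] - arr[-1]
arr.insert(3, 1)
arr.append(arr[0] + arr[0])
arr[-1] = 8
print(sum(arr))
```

append arr[-1]+arr[0] = 8+8 = 16 → [8, 4, 9, 7, 8, 16]
arr[-3] = arr[-1]-arr[-1] = 16-16 = 0 → [8, 4, 9, 0, 8, 16]
insert 1 at 3 → [8, 4, 9, 1, 0, 8, 16]
append arr[0]+arr[0] = 8+8 = 16 → [8, 4, 9, 1, 0, 8, 16, 16]
arr[-1] = 8 → [8, 4, 9, 1, 0, 8, 16, 8]
sum = 54

54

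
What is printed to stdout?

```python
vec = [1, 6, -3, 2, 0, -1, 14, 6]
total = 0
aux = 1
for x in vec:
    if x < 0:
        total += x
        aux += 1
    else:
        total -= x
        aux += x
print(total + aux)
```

x=1: not <0, total = 0-1 = -1; aux=2
x=6: not <0, total = (-1)-6 = -7; aux=8
x=-3: <0, total = (-7)+(-3) = -10; aux=9
x=2: not <0, total = (-10)-2 = -12; aux=11
x=0: not <0, total = (-12)-0 = -12; aux=11
x=-1: <0, total = (-12)+(-1) = -13; aux=12
x=14: not <0, total = (-13)-14 = -27; aux=26
x=6: not <0, total = (-27)-6 = -33; aux=32
total+aux = (-33)+32 = -1

-1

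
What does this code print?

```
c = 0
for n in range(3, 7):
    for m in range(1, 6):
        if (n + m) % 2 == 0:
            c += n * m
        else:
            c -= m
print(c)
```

n=3,m=1: even sum, c = 0+3 = 3
n=3,m=2: odd sum, c = 3-2 = 1
n=3,m=3: even sum, c = 1+9 = 10
n=3,m=4: odd sum, c = 10-4 = 6
n=3,m=5: even sum, c = 6+15 = 21
n=4,m=1: odd sum, c = 21-1 = 20
n=4,m=2: even sum, c = 20+8 = 28
n=4,m=3: odd sum, c = 28-3 = 25
n=4,m=4: even sum, c = 25+16 = 41
n=4,m=5: odd sum, c = 41-5 = 36
n=5,m=1: even sum, c = 36+5 = 41
n=5,m=2: odd sum, c = 41-2 = 39
n=5,m=3: even sum, c = 39+15 = 54
n=5,m=4: odd sum, c = 54-4 = 50
n=5,m=5: even sum, c = 50+25 = 75
n=6,m=1: odd sum, c = 75-1 = 74
n=6,m=2: even sum, c = 74+12 = 86
n=6,m=3: odd sum, c = 86-3 = 83
n=6,m=4: even sum, c = 83+24 = 107
n=6,m=5: odd sum, c = 107-5 = 102

102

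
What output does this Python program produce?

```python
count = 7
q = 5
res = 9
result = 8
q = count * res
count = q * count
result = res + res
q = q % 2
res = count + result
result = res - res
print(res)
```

459

q = 7*9 = 63
count = 63*7 = 441
result = 9+9 = 18
q = 63%2 = 1
res = 441+18 = 459
result = 459-459 = 0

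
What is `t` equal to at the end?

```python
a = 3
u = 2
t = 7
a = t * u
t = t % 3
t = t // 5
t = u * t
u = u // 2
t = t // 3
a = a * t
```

a = 7*2 = 14
t = 7%3 = 1
t = 1//5 = 0
t = 2*0 = 0
u = 2//2 = 1
t = 0//3 = 0
a = 14*0 = 0

0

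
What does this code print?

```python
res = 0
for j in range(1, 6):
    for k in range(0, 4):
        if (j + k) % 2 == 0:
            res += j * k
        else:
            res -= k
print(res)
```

34

j=1,k=0: odd sum, res = 0-0 = 0
j=1,k=1: even sum, res = 0+1 = 1
j=1,k=2: odd sum, res = 1-2 = -1
j=1,k=3: even sum, res = (-1)+3 = 2
j=2,k=0: even sum, res = 2+0 = 2
j=2,k=1: odd sum, res = 2-1 = 1
j=2,k=2: even sum, res = 1+4 = 5
j=2,k=3: odd sum, res = 5-3 = 2
j=3,k=0: odd sum, res = 2-0 = 2
j=3,k=1: even sum, res = 2+3 = 5
j=3,k=2: odd sum, res = 5-2 = 3
j=3,k=3: even sum, res = 3+9 = 12
j=4,k=0: even sum, res = 12+0 = 12
j=4,k=1: odd sum, res = 12-1 = 11
j=4,k=2: even sum, res = 11+8 = 19
j=4,k=3: odd sum, res = 19-3 = 16
j=5,k=0: odd sum, res = 16-0 = 16
j=5,k=1: even sum, res = 16+5 = 21
j=5,k=2: odd sum, res = 21-2 = 19
j=5,k=3: even sum, res = 19+15 = 34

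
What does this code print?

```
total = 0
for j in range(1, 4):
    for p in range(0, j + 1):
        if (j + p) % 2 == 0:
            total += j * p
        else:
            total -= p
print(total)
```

14

j=1,p=0: odd sum, total = 0-0 = 0
j=1,p=1: even sum, total = 0+1 = 1
j=2,p=0: even sum, total = 1+0 = 1
j=2,p=1: odd sum, total = 1-1 = 0
j=2,p=2: even sum, total = 0+4 = 4
j=3,p=0: odd sum, total = 4-0 = 4
j=3,p=1: even sum, total = 4+3 = 7
j=3,p=2: odd sum, total = 7-2 = 5
j=3,p=3: even sum, total = 5+9 = 14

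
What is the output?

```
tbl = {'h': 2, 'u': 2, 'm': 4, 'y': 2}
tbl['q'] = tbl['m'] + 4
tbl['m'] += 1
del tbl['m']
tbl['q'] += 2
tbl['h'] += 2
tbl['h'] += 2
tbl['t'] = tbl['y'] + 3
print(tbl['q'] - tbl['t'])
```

tbl['q'] = tbl['m']+4 = 8 → {'h': 2, 'u': 2, 'm': 4, 'y': 2, 'q': 8}
tbl['m'] = 4+1 = 5 → {'h': 2, 'u': 2, 'm': 5, 'y': 2, 'q': 8}
del 'm' → {'h': 2, 'u': 2, 'y': 2, 'q': 8}
tbl['q'] = 8+2 = 10 → {'h': 2, 'u': 2, 'y': 2, 'q': 10}
tbl['h'] = 2+2 = 4 → {'h': 4, 'u': 2, 'y': 2, 'q': 10}
tbl['h'] = 4+2 = 6 → {'h': 6, 'u': 2, 'y': 2, 'q': 10}
tbl['t'] = tbl['y']+3 = 5 → {'h': 6, 'u': 2, 'y': 2, 'q': 10, 't': 5}
tbl['q']-tbl['t'] = 10-5 = 5

5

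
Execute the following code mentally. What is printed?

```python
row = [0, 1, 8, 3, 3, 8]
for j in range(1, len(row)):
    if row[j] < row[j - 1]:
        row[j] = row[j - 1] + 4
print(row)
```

j=1: 1>=0, unchanged → [0, 1, 8, 3, 3, 8]
j=2: 8>=1, unchanged → [0, 1, 8, 3, 3, 8]
j=3: 3<8, row[3] = 8+4 = 12 → [0, 1, 8, 12, 3, 8]
j=4: 3<12, row[4] = 12+4 = 16 → [0, 1, 8, 12, 16, 8]
j=5: 8<16, row[5] = 16+4 = 20 → [0, 1, 8, 12, 16, 20]

[0, 1, 8, 12, 16, 20]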